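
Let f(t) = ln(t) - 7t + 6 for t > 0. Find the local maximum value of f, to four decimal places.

f'(t) = 1/t − 7 = 0 gives t = 1/7.
f''(t) = -1/t², which is negative for t > 0, so this is a local maximum.
f(1/7) = 1·ln(1/7) - 1 + 6 ≈ 3.0541.

3.0541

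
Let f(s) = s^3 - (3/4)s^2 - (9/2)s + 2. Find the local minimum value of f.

Critical points: f'(s) = 3s^2 - (3/2)s - 9/2 vanishes at s = -1, 3/2.
f''(s) = 6s - 3/2. f''(-1) = -15/2 < 0 ⇒ local maximum; f''(3/2) = 15/2 > 0 ⇒ local minimum.
The local minimum is f(3/2) = -49/16.

-49/16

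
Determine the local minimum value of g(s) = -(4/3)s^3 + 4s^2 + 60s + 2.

Critical points: g'(s) = -4s^2 + 8s + 60 vanishes at s = -3, 5.
Second-derivative test with g''(s) = -8s + 8: g''(-3) = 32 > 0 ⇒ local minimum; g''(5) = -32 < 0 ⇒ local maximum.
So the local minimum value is g(-3) = -106.

-106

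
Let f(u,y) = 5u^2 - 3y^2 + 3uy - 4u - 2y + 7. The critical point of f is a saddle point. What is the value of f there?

∂f/∂u = 10u + 3y - 4 = 0 and ∂f/∂y = 3u - 6y - 2 = 0, so (u, y) = (10/23, -8/69).
The Hessian has f_{uu} = 10, f_{yy} = -6, f_{uy} = 3, giving D = -69 < 0, so the point is a saddle point.
f(10/23, -8/69) = 431/69.

431/69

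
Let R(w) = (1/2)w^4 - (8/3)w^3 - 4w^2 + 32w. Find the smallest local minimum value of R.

-152/3

R'(w) = 2w^3 - 8w^2 - 8w + 32 = 0 at w = -2, 2, 4.
R''(w) = 6w^2 - 16w - 8. R''(-2) = 48 > 0 ⇒ local minimum; R''(2) = -16 < 0 ⇒ local maximum; R''(4) = 24 > 0 ⇒ local minimum.
The smallest local minimum is R(-2) = -152/3.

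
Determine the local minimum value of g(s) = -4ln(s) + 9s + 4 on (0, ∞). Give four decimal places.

11.2437

g'(s) = -4/s + 9 = 0 gives s = 4/9.
g''(s) = 4/s², which is positive for s > 0, so this is a local minimum.
g(4/9) = -4·ln(4/9) + 4 + 4 ≈ 11.2437.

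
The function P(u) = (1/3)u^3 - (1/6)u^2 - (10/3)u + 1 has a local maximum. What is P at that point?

Critical points: P'(u) = u^2 - (1/3)u - 10/3 vanishes at u = -5/3, 2.
P''(u) = 2u - 1/3. P''(-5/3) = -11/3 < 0 ⇒ local maximum; P''(2) = 11/3 > 0 ⇒ local minimum.
Thus P has its local maximum at u = -5/3, with value 737/162.

737/162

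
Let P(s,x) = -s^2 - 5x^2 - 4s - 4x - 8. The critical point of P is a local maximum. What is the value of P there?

∂P/∂s = -2s - 4 = 0 and ∂P/∂x = -10x - 4 = 0, so (s, x) = (-2, -2/5).
The Hessian has P_{ss} = -2, P_{xx} = -10, P_{sx} = 0, giving D = 20 > 0 with P_{ss} < 0, so the point is a local maximum.
P(-2, -2/5) = -16/5.

-16/5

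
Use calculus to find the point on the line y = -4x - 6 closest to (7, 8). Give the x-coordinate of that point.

Minimize D(x)^2 = (x - 7)^2 + (-4x - 14)^2.
d/dx[D^2] = 2(x - 7) + 2·(-4)·(-4x - 14) = 0 ⇒ x = -49/17.
Then y = 94/17 and the distance is √(1764/17) ≈ 10.1865.

-49/17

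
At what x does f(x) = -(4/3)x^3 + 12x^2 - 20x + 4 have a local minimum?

f'(x) = -4x^2 + 24x - 20 = 0 at x = 1, 5.
Since f''(x) = -8x + 24, we get f''(1) = 16 > 0 ⇒ local minimum; f''(5) = -16 < 0 ⇒ local maximum.
So the local minimum value is f(1) = -16/3.

1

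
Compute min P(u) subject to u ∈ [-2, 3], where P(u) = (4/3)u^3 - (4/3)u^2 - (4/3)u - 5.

-55/3

P'(u) = 4u^2 - (8/3)u - 4/3, which vanishes at u = -1/3 and u = 1.
Evaluating at the critical points and endpoints: P(-2) = -55/3,  P(-1/3) = -385/81,  P(1) = -19/3,  P(3) = 15.
Hence the absolute minimum is -55/3 at u = -2.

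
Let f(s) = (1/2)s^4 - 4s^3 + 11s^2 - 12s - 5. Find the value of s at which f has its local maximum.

f'(s) = 2s^3 - 12s^2 + 22s - 12. Setting f'(s) = 0 gives s ∈ {1, 2, 3}.
Second-derivative test with f''(s) = 6s^2 - 24s + 22: f''(1) = 4 > 0 ⇒ local minimum; f''(2) = -2 < 0 ⇒ local maximum; f''(3) = 4 > 0 ⇒ local minimum.
The local maximum is f(2) = -9.

2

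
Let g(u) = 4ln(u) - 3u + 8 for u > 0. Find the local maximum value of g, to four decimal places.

5.1507

g'(u) = 4/u − 3 = 0 gives u = 4/3.
g''(u) = -4/u², which is negative for u > 0, so this is a local maximum.
g(4/3) = 4·ln(4/3) - 4 + 8 ≈ 5.1507.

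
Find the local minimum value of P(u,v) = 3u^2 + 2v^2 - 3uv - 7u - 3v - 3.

∂P/∂u = 6u - 3v - 7 = 0 and ∂P/∂v = -3u + 4v - 3 = 0, so (u, v) = (37/15, 13/5).
The Hessian has P_{uu} = 6, P_{vv} = 4, P_{uv} = -3, giving D = 15 > 0 with P_{uu} > 0, so the point is a local minimum.
P(37/15, 13/5) = -233/15.

-233/15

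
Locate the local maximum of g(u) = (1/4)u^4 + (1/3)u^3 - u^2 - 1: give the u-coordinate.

g'(u) = u^3 + u^2 - 2u. Setting g'(u) = 0 gives u ∈ {-2, 0, 1}.
g''(u) = 3u^2 + 2u - 2. g''(-2) = 6 > 0 ⇒ local minimum; g''(0) = -2 < 0 ⇒ local maximum; g''(1) = 3 > 0 ⇒ local minimum.
The local maximum is g(0) = -1.

0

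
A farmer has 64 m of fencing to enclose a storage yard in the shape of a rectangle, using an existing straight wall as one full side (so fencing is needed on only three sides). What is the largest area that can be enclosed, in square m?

Let the sides perpendicular to the wall have length x and the parallel side y, so 2x + y = 64 and the area is A = xy = x(64 − 2x).
A'(x) = 64 − 4x = 0 gives x = 16, and A''(x) = −4 < 0 confirms a maximum.
Then y = 64 − 2·16 = 32 and A = 512.

512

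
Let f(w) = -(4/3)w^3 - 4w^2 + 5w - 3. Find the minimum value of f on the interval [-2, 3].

Differentiating, f'(w) = -4w^2 - 8w + 5; whose only zero in [-2, 3] is w = 1/2.
Compare values at every candidate in [-2, 3]: f(-2) = -55/3,  f(1/2) = -5/3,  f(3) = -60.
So the minimum is f(3) = -60.

-60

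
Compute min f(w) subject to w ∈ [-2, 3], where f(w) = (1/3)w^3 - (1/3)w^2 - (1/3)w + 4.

Differentiating, f'(w) = w^2 - (2/3)w - 1/3; which vanishes at w = -1/3 and w = 1.
Evaluating at the critical points and endpoints: f(-2) = 2/3, f(-1/3) = 329/81, f(1) = 11/3, f(3) = 9.
So the minimum is f(-2) = 2/3.

2/3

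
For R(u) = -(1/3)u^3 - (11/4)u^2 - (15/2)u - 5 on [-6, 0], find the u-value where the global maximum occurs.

-6

The derivative is -u^2 - (11/2)u - 15/2, which vanishes at u = -3 and u = -5/2.
Evaluating at the critical points and endpoints: R(-6) = 13, R(-3) = 7/4, R(-5/2) = 85/48, R(0) = -5.
The maximum over the interval is 13, attained at u = -6.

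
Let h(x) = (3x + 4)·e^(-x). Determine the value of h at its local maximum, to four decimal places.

4.1868

By the product rule, h'(x) = (-3x - 1)·e^(-x). Since e^(-x) > 0, the only critical point is x = -1/3.
h''(-1/3) has the same sign as -3 < 0, so this is a local maximum.
h(-1/3) = (3)·e^(1/3) ≈ 4.1868.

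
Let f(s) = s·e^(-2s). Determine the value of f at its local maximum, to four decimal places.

0.1839

Differentiating with the product rule gives f'(s) = (-2s + 1)·e^(-2s). Since e^(-2s) > 0, the only critical point is s = 1/2.
f''(1/2) has the same sign as -2 < 0, so this is a local maximum.
f(1/2) = (1/2)·e^(-1) ≈ 0.1839.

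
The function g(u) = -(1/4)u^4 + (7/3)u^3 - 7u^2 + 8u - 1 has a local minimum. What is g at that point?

g'(u) = -u^3 + 7u^2 - 14u + 8. Setting g'(u) = 0 gives u ∈ {1, 2, 4}.
g''(u) = -3u^2 + 14u - 14. g''(1) = -3 < 0 ⇒ local maximum; g''(2) = 2 > 0 ⇒ local minimum; g''(4) = -6 < 0 ⇒ local maximum.
So the local minimum value is g(2) = 5/3.

5/3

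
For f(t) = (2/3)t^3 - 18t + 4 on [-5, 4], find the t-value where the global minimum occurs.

f'(t) = 2t^2 - 18, which vanishes at t = -3 and t = 3.
Compare values at every candidate in [-5, 4]: f(-5) = 32/3, f(-3) = 40, f(3) = -32, f(4) = -76/3.
So the minimum is f(3) = -32.

3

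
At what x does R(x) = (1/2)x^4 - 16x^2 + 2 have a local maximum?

R'(x) = 2x^3 - 32x. Setting R'(x) = 0 gives x ∈ {-4, 0, 4}.
Second-derivative test with R''(x) = 6x^2 - 32: R''(-4) = 64 > 0 ⇒ local minimum; R''(0) = -32 < 0 ⇒ local maximum; R''(4) = 64 > 0 ⇒ local minimum.
Thus R has its local maximum at x = 0, with value 2.

0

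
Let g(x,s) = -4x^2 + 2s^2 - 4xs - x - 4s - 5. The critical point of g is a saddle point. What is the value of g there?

∂g/∂x = -8x - 4s - 1 = 0 and ∂g/∂s = -4x + 4s - 4 = 0, so (x, s) = (-5/12, 7/12).
The Hessian has g_{xx} = -8, g_{ss} = 4, g_{xs} = -4, giving D = -48 < 0, so the point is a saddle point.
g(-5/12, 7/12) = -143/24.

-143/24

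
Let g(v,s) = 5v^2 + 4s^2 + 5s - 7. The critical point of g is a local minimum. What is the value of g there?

-137/16

∂g/∂v = 10v = 0 and ∂g/∂s = 8s + 5 = 0, so (v, s) = (0, -5/8).
The Hessian has g_{vv} = 10, g_{ss} = 8, g_{vs} = 0, giving D = 80 > 0 with g_{vv} > 0, so the point is a local minimum.
g(0, -5/8) = -137/16.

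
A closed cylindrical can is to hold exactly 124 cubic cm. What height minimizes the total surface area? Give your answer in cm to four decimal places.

5.4048

With radius r and height h, πr²h = 124 so h = 124/(πr²), and S(r) = 2πr² + 2πrh = 2πr² + 2·124/r.
S'(r) = 4πr − 2·124/r² = 0 ⇒ r³ = 124/(2π), so r ≈ 2.7024 and h = 2r ≈ 5.4048.
S''(r) = 4π + 4·124/r³ > 0, so this is the minimum; S ≈ 137.6562.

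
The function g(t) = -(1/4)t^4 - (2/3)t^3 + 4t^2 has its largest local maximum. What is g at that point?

128/3

g'(t) = -t^3 - 2t^2 + 8t = 0 at t = -4, 0, 2.
Since g''(t) = -3t^2 - 4t + 8, we get g''(-4) = -24 < 0 ⇒ local maximum; g''(0) = 8 > 0 ⇒ local minimum; g''(2) = -12 < 0 ⇒ local maximum.
The largest local maximum is g(-4) = 128/3.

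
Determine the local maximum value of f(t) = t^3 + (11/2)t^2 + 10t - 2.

-8

f'(t) = 3t^2 + 11t + 10 = 0 at t = -2, -5/3.
f''(t) = 6t + 11. f''(-2) = -1 < 0 ⇒ local maximum; f''(-5/3) = 1 > 0 ⇒ local minimum.
Thus f has its local maximum at t = -2, with value -8.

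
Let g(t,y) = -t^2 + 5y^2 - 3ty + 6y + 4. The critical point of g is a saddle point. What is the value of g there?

∂g/∂t = -2t - 3y = 0 and ∂g/∂y = -3t + 10y + 6 = 0, so (t, y) = (18/29, -12/29).
The Hessian has g_{tt} = -2, g_{yy} = 10, g_{ty} = -3, giving D = -29 < 0, so the point is a saddle point.
g(18/29, -12/29) = 80/29.

80/29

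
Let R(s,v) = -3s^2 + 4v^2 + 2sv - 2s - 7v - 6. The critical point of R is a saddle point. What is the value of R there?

∂R/∂s = -6s + 2v - 2 = 0 and ∂R/∂v = 2s + 8v - 7 = 0, so (s, v) = (-1/26, 23/26).
The Hessian has R_{ss} = -6, R_{vv} = 8, R_{sv} = 2, giving D = -52 < 0, so the point is a saddle point.
R(-1/26, 23/26) = -471/52.

-471/52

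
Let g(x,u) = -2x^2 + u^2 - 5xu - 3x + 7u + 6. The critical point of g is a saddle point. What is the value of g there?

4/33

∂g/∂x = -4x - 5u - 3 = 0 and ∂g/∂u = -5x + 2u + 7 = 0, so (x, u) = (29/33, -43/33).
The Hessian has g_{xx} = -4, g_{uu} = 2, g_{xu} = -5, giving D = -33 < 0, so the point is a saddle point.
g(29/33, -43/33) = 4/33.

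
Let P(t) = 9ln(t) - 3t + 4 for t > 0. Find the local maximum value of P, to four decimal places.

P'(t) = 9/t − 3 = 0 gives t = 3.
P''(t) = -9/t², which is negative for t > 0, so this is a local maximum.
P(3) = 9·ln(3) - 9 + 4 ≈ 4.8875.

4.8875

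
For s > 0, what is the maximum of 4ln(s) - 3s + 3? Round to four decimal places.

g'(s) = 4/s − 3 = 0 gives s = 4/3.
g''(s) = -4/s², which is negative for s > 0, so this is a local maximum.
g(4/3) = 4·ln(4/3) - 4 + 3 ≈ 0.1507.

0.1507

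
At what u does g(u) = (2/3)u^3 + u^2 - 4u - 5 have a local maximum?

-2

g'(u) = 2u^2 + 2u - 4 = 0 at u = -2, 1.
Since g''(u) = 4u + 2, we get g''(-2) = -6 < 0 ⇒ local maximum; g''(1) = 6 > 0 ⇒ local minimum.
The local maximum is g(-2) = 5/3.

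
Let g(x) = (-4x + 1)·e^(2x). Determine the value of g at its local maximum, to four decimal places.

1.2131

g'(x) = (-4)·e^(2x) + (-4x + 1)·2·e^(2x) = (-8x - 2)·e^(2x). Since e^(2x) > 0, the only critical point is x = -1/4.
g''(-1/4) has the same sign as -8 < 0, so this is a local maximum.
g(-1/4) = (2)·e^(-1/2) ≈ 1.2131.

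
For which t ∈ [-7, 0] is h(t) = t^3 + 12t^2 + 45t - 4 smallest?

-7

h'(t) = 3t^2 + 24t + 45, which vanishes at t = -5 and t = -3.
Evaluating at the critical points and endpoints: h(-7) = -74,  h(-5) = -54,  h(-3) = -58,  h(0) = -4.
The minimum over the interval is -74, attained at t = -7.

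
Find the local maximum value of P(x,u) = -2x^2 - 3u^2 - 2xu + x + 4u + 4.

∂P/∂x = -4x - 2u + 1 = 0 and ∂P/∂u = -2x - 6u + 4 = 0, so (x, u) = (-1/10, 7/10).
The Hessian has P_{xx} = -4, P_{uu} = -6, P_{xu} = -2, giving D = 20 > 0 with P_{xx} < 0, so the point is a local maximum.
P(-1/10, 7/10) = 107/20.

107/20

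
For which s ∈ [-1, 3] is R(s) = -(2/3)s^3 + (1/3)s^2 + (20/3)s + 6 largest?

R'(s) = -2s^2 + (2/3)s + 20/3, whose only zero in [-1, 3] is s = 2.
Candidates: R(-1) = 1/3; R(2) = 46/3; R(3) = 11.
So the maximum is R(2) = 46/3.

2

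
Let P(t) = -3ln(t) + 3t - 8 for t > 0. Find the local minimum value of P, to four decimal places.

P'(t) = -3/t + 3 = 0 gives t = 1.
P''(t) = 3/t², which is positive for t > 0, so this is a local minimum.
P(1) = -3·ln(1) + 3 - 8 ≈ -5.0000.

-5.0000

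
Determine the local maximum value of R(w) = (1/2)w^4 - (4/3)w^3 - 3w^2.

R'(w) = 2w^3 - 4w^2 - 6w = 0 at w = -1, 0, 3.
Since R''(w) = 6w^2 - 8w - 6, we get R''(-1) = 8 > 0 ⇒ local minimum; R''(0) = -6 < 0 ⇒ local maximum; R''(3) = 24 > 0 ⇒ local minimum.
Thus R has its local maximum at w = 0, with value 0.

0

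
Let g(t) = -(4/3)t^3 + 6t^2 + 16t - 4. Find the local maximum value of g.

212/3

g'(t) = -4t^2 + 12t + 16 = 0 at t = -1, 4.
g''(t) = -8t + 12. g''(-1) = 20 > 0 ⇒ local minimum; g''(4) = -20 < 0 ⇒ local maximum.
The local maximum is g(4) = 212/3.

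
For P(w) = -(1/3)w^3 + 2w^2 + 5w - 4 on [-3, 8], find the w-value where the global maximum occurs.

The derivative is -w^2 + 4w + 5, which vanishes at w = -1 and w = 5.
Candidates: P(-3) = 8, P(-1) = -20/3, P(5) = 88/3, P(8) = -20/3.
Hence the absolute maximum is 88/3 at w = 5.

5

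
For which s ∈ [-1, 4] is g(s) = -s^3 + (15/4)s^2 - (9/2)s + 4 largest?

-1

Differentiating, g'(s) = -3s^2 + (15/2)s - 9/2; which vanishes at s = 1 and s = 3/2.
Evaluating at the critical points and endpoints: g(-1) = 53/4,  g(1) = 9/4,  g(3/2) = 37/16,  g(4) = -18.
So the maximum is g(-1) = 53/4.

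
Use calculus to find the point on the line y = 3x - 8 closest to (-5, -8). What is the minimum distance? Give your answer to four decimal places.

Minimize D(x)^2 = (x + 5)^2 + (3x)^2.
d/dx[D^2] = 2(x + 5) + 2·3·(3x) = 0 ⇒ x = -1/2.
Then y = -19/2 and the distance is √(45/2) ≈ 4.7434.

4.7434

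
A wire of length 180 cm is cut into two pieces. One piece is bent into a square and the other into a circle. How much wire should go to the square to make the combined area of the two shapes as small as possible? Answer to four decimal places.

Let x be the length used for the square. Square side x/4; circle radius (180−x)/(2π).
A(x) = (x/4)² + π·((180−x)/(2π))² = x²/16 + (180−x)²/(4π) for 0 ≤ x ≤ 180. A'(x) = x/8 − (180−x)/(2π) = 0 gives x = 4·180/(π+4) ≈ 100.8178.
A'' = 1/8 + 1/(2π) > 0, so this gives the minimum combined area; x ≈ 100.8178 cm to the square.

100.8178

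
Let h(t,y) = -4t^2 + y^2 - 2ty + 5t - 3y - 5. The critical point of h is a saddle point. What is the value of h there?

-141/20

∂h/∂t = -8t - 2y + 5 = 0 and ∂h/∂y = -2t + 2y - 3 = 0, so (t, y) = (1/5, 17/10).
The Hessian has h_{tt} = -8, h_{yy} = 2, h_{ty} = -2, giving D = -20 < 0, so the point is a saddle point.
h(1/5, 17/10) = -141/20.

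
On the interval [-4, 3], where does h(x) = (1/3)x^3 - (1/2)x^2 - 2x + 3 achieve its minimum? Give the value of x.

-4

The derivative is x^2 - x - 2, which vanishes at x = -1 and x = 2.
Evaluating at the critical points and endpoints: h(-4) = -55/3, h(-1) = 25/6, h(2) = -1/3, h(3) = 3/2.
So the minimum is h(-4) = -55/3.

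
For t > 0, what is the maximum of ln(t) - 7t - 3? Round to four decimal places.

g'(t) = 1/t − 7 = 0 gives t = 1/7.
g''(t) = -1/t², which is negative for t > 0, so this is a local maximum.
g(1/7) = 1·ln(1/7) - 1 - 3 ≈ -5.9459.

-5.9459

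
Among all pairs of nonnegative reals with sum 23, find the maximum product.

With x + y = 23, the product is P(x) = x(23 − x).
P'(x) = 23 − 2x = 0 gives x = 23/2; P'' = −2 < 0, so this is the maximum.
P = 23/2·23/2 = 529/4.

529/4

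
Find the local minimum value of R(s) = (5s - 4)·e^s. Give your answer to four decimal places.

Differentiating with the product rule gives R'(s) = (5s + 1)·e^s. Since e^s > 0, the only critical point is s = -1/5.
R''(-1/5) has the same sign as 5 > 0, so this is a local minimum.
R(-1/5) = (-5)·e^(-1/5) ≈ -4.0937.

-4.0937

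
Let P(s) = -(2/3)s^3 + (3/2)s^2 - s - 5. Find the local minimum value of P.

Critical points: P'(s) = -2s^2 + 3s - 1 vanishes at s = 1/2, 1.
Since P''(s) = -4s + 3, we get P''(1/2) = 1 > 0 ⇒ local minimum; P''(1) = -1 < 0 ⇒ local maximum.
Thus P has its local minimum at s = 1/2, with value -125/24.

-125/24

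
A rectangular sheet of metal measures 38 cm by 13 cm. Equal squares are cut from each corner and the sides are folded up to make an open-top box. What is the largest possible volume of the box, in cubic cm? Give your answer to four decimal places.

672.3771

With cut size x, the volume is V(x) = x(38 − 2x)(13 − 2x) for 0 < x < 6.5.
V'(x) = 12x^2 − 204x + 494. Setting V'(x) = 0 gives x ≈ 2.9248 (the root in (0, 6.5)).
V''(x) = 24x − 204 is negative there, so this is the maximum; V ≈ 672.3771.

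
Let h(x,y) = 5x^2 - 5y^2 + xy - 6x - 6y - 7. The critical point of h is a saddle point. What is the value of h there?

-743/101

∂h/∂x = 10x + y - 6 = 0 and ∂h/∂y = x - 10y - 6 = 0, so (x, y) = (66/101, -54/101).
The Hessian has h_{xx} = 10, h_{yy} = -10, h_{xy} = 1, giving D = -101 < 0, so the point is a saddle point.
h(66/101, -54/101) = -743/101.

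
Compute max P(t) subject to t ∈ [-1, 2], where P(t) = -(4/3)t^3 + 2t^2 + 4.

P'(t) = -4t^2 + 4t, which vanishes at t = 0 and t = 1.
Evaluating at the critical points and endpoints: P(-1) = 22/3, P(0) = 4, P(1) = 14/3, P(2) = 4/3.
The maximum over the interval is 22/3, attained at t = -1.

22/3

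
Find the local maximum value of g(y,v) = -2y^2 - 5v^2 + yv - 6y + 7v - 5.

∂g/∂y = -4y + v - 6 = 0 and ∂g/∂v = y - 10v + 7 = 0, so (y, v) = (-53/39, 22/39).
The Hessian has g_{yy} = -4, g_{vv} = -10, g_{yv} = 1, giving D = 39 > 0 with g_{yy} < 0, so the point is a local maximum.
g(-53/39, 22/39) = 41/39.

41/39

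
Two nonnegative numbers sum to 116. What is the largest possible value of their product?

With x + y = 116, the product is P(x) = x(116 − x).
P'(x) = 116 − 2x = 0 gives x = 58; P'' = −2 < 0, so this is the maximum.
P = 58·58 = 3364.

3364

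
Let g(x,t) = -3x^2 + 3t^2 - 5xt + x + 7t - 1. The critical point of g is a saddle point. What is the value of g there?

-170/61

∂g/∂x = -6x - 5t + 1 = 0 and ∂g/∂t = -5x + 6t + 7 = 0, so (x, t) = (41/61, -37/61).
The Hessian has g_{xx} = -6, g_{tt} = 6, g_{xt} = -5, giving D = -61 < 0, so the point is a saddle point.
g(41/61, -37/61) = -170/61.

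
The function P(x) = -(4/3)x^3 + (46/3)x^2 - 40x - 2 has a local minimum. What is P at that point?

Critical points: P'(x) = -4x^2 + (92/3)x - 40 vanishes at x = 5/3, 6.
Since P''(x) = -8x + 92/3, we get P''(5/3) = 52/3 > 0 ⇒ local minimum; P''(6) = -52/3 < 0 ⇒ local maximum.
The local minimum is P(5/3) = -2612/81.

-2612/81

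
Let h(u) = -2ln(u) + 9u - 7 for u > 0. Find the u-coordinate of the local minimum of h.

h'(u) = -2/u + 9 = 0 gives u = 2/9.
h''(u) = 2/u², which is positive for u > 0, so this is a local minimum.
h(2/9) = -2·ln(2/9) + 2 - 7 ≈ -1.9918.

2/9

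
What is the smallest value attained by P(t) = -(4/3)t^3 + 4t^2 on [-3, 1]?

0

The derivative is -4t^2 + 8t, whose only zero in [-3, 1] is t = 0.
Evaluating at the critical points and endpoints: P(-3) = 72; P(0) = 0; P(1) = 8/3.
The minimum over the interval is 0, attained at t = 0.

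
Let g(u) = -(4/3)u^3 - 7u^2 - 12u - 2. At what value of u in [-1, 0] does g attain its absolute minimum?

0

g'(u) = -4u^2 - 14u - 12, which has no zeros in [-1, 0].
Evaluating at the critical points and endpoints: g(-1) = 13/3,  g(0) = -2.
So the minimum is g(0) = -2.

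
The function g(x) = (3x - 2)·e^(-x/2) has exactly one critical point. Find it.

By the product rule, g'(x) = (-(3/2)x + 4)·e^(-x/2). Since e^(-x/2) > 0, the only critical point is x = 8/3.
g''(8/3) has the same sign as -3/2 < 0, so this is a local maximum.
g(8/3) = (6)·e^(-4/3) ≈ 1.5816.

8/3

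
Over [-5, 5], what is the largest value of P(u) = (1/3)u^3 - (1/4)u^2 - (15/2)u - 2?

The derivative is u^2 - (1/2)u - 15/2, which vanishes at u = -5/2 and u = 3.
Candidates: P(-5) = -149/12, P(-5/2) = 479/48, P(3) = -71/4, P(5) = -49/12.
The maximum over the interval is 479/48, attained at u = -5/2.

479/48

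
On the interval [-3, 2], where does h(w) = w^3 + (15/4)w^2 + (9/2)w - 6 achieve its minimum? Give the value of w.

The derivative is 3w^2 + (15/2)w + 9/2, which vanishes at w = -3/2 and w = -1.
Compare values at every candidate in [-3, 2]: h(-3) = -51/4,  h(-3/2) = -123/16,  h(-1) = -31/4,  h(2) = 26.
Hence the absolute minimum is -51/4 at w = -3.

-3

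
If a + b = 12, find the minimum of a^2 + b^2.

72

With a + b = 12, a^2 + b^2 = a^2 + (12 − a)^2.
The derivative 2a − 2(12 − a) = 4a − 24 vanishes at a = 6; second derivative 4 > 0, a minimum.
The minimum is 2·(6)^2 = 72.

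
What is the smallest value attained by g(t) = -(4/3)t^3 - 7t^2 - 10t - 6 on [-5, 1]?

g'(t) = -4t^2 - 14t - 10, which vanishes at t = -5/2 and t = -1.
Evaluating at the critical points and endpoints: g(-5) = 107/3, g(-5/2) = -47/12, g(-1) = -5/3, g(1) = -73/3.
The minimum over the interval is -73/3, attained at t = 1.

-73/3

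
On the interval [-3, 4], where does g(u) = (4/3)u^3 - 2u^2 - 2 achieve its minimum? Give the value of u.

Differentiating, g'(u) = 4u^2 - 4u; which vanishes at u = 0 and u = 1.
Evaluating at the critical points and endpoints: g(-3) = -56, g(0) = -2, g(1) = -8/3, g(4) = 154/3.
The minimum over the interval is -56, attained at u = -3.

-3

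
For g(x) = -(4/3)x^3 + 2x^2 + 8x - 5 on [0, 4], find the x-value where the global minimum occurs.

4

The derivative is -4x^2 + 4x + 8, whose only zero in [0, 4] is x = 2.
Evaluating at the critical points and endpoints: g(0) = -5, g(2) = 25/3, g(4) = -79/3.
So the minimum is g(4) = -79/3.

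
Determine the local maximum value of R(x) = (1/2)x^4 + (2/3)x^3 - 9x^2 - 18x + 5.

Critical points: R'(x) = 2x^3 + 2x^2 - 18x - 18 vanishes at x = -3, -1, 3.
R''(x) = 6x^2 + 4x - 18. R''(-3) = 24 > 0 ⇒ local minimum; R''(-1) = -16 < 0 ⇒ local maximum; R''(3) = 48 > 0 ⇒ local minimum.
Thus R has its local maximum at x = -1, with value 83/6.

83/6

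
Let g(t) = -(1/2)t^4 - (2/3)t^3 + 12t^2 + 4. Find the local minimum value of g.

4

Critical points: g'(t) = -2t^3 - 2t^2 + 24t vanishes at t = -4, 0, 3.
g''(t) = -6t^2 - 4t + 24. g''(-4) = -56 < 0 ⇒ local maximum; g''(0) = 24 > 0 ⇒ local minimum; g''(3) = -42 < 0 ⇒ local maximum.
So the local minimum value is g(0) = 4.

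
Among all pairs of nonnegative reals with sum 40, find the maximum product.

400

With x + y = 40, the product is P(x) = x(40 − x).
P'(x) = 40 − 2x = 0 gives x = 20; P'' = −2 < 0, so this is the maximum.
P = 20·20 = 400.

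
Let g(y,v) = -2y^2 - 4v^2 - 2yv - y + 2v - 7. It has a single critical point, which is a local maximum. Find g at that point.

∂g/∂y = -4y - 2v - 1 = 0 and ∂g/∂v = -2y - 8v + 2 = 0, so (y, v) = (-3/7, 5/14).
The Hessian has g_{yy} = -4, g_{vv} = -8, g_{yv} = -2, giving D = 28 > 0 with g_{yy} < 0, so the point is a local maximum.
g(-3/7, 5/14) = -45/7.

-45/7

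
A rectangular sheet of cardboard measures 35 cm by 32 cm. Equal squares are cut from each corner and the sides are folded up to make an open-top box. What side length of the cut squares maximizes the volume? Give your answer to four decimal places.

With cut size x, the volume is V(x) = x(35 − 2x)(32 − 2x) for 0 < x < 16.
V'(x) = 12x^2 − 268x + 1120. Setting V'(x) = 0 gives x ≈ 5.5666 (the root in (0, 16)).
V''(x) = 24x − 268 is negative there, so this is the maximum; V ≈ 2772.2990.

5.5666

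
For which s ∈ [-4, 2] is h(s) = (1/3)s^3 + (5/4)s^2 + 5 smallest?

-4

h'(s) = s^2 + (5/2)s, which vanishes at s = -5/2 and s = 0.
Evaluating at the critical points and endpoints: h(-4) = 11/3, h(-5/2) = 365/48, h(0) = 5, h(2) = 38/3.
So the minimum is h(-4) = 11/3.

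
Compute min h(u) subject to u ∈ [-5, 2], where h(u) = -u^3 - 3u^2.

-20

Differentiating, h'(u) = -3u^2 - 6u; which vanishes at u = -2 and u = 0.
Compare values at every candidate in [-5, 2]: h(-5) = 50, h(-2) = -4, h(0) = 0, h(2) = -20.
Hence the absolute minimum is -20 at u = 2.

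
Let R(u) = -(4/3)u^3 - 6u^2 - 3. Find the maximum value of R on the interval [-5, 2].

41/3

The derivative is -4u^2 - 12u, which vanishes at u = -3 and u = 0.
Compare values at every candidate in [-5, 2]: R(-5) = 41/3, R(-3) = -21, R(0) = -3, R(2) = -113/3.
The maximum over the interval is 41/3, attained at u = -5.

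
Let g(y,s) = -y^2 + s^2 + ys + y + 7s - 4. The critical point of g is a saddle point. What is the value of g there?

∂g/∂y = -2y + s + 1 = 0 and ∂g/∂s = y + 2s + 7 = 0, so (y, s) = (-1, -3).
The Hessian has g_{yy} = -2, g_{ss} = 2, g_{ys} = 1, giving D = -5 < 0, so the point is a saddle point.
g(-1, -3) = -15.

-15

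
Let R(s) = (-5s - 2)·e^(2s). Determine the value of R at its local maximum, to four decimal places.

By the product rule, R'(s) = (-10s - 9)·e^(2s). Since e^(2s) > 0, the only critical point is s = -9/10.
R''(-9/10) has the same sign as -10 < 0, so this is a local maximum.
R(-9/10) = (5/2)·e^(-9/5) ≈ 0.4132.

0.4132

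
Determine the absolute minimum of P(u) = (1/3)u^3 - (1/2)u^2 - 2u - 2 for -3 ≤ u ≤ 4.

P'(u) = u^2 - u - 2, which vanishes at u = -1 and u = 2.
Evaluating at the critical points and endpoints: P(-3) = -19/2, P(-1) = -5/6, P(2) = -16/3, P(4) = 10/3.
The minimum over the interval is -19/2, attained at u = -3.

-19/2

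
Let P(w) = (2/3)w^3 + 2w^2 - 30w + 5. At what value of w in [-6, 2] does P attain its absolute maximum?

-5

Differentiating, P'(w) = 2w^2 + 4w - 30; whose only zero in [-6, 2] is w = -5.
Candidates: P(-6) = 113; P(-5) = 365/3; P(2) = -125/3.
Hence the absolute maximum is 365/3 at w = -5.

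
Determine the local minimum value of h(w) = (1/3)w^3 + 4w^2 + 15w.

-18

Critical points: h'(w) = w^2 + 8w + 15 vanishes at w = -5, -3.
Second-derivative test with h''(w) = 2w + 8: h''(-5) = -2 < 0 ⇒ local maximum; h''(-3) = 2 > 0 ⇒ local minimum.
Thus h has its local minimum at w = -3, with value -18.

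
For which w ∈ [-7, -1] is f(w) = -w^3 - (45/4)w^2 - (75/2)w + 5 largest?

-7

f'(w) = -3w^2 - (45/2)w - 75/2, which vanishes at w = -5 and w = -5/2.
Candidates: f(-7) = 237/4; f(-5) = 145/4; f(-5/2) = 705/16; f(-1) = 129/4.
Hence the absolute maximum is 237/4 at w = -7.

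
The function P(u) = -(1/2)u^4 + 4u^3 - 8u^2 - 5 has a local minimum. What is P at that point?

-13

P'(u) = -2u^3 + 12u^2 - 16u. Setting P'(u) = 0 gives u ∈ {0, 2, 4}.
Second-derivative test with P''(u) = -6u^2 + 24u - 16: P''(0) = -16 < 0 ⇒ local maximum; P''(2) = 8 > 0 ⇒ local minimum; P''(4) = -16 < 0 ⇒ local maximum.
So the local minimum value is P(2) = -13.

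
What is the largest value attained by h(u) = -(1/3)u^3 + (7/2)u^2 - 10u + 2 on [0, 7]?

h'(u) = -u^2 + 7u - 10, which vanishes at u = 2 and u = 5.
Candidates: h(0) = 2,  h(2) = -20/3,  h(5) = -13/6,  h(7) = -65/6.
So the maximum is h(0) = 2.

2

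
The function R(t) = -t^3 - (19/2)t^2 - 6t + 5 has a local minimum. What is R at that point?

-85

R'(t) = -3t^2 - 19t - 6 = 0 at t = -6, -1/3.
Since R''(t) = -6t - 19, we get R''(-6) = 17 > 0 ⇒ local minimum; R''(-1/3) = -17 < 0 ⇒ local maximum.
Thus R has its local minimum at t = -6, with value -85.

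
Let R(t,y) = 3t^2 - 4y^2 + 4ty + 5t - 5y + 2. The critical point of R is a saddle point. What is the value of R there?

∂R/∂t = 6t + 4y + 5 = 0 and ∂R/∂y = 4t - 8y - 5 = 0, so (t, y) = (-5/16, -25/32).
The Hessian has R_{tt} = 6, R_{yy} = -8, R_{ty} = 4, giving D = -64 < 0, so the point is a saddle point.
R(-5/16, -25/32) = 203/64.

203/64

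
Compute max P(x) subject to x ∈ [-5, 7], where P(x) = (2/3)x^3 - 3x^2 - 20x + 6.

86/3

P'(x) = 2x^2 - 6x - 20, which vanishes at x = -2 and x = 5.
Compare values at every candidate in [-5, 7]: P(-5) = -157/3,  P(-2) = 86/3,  P(5) = -257/3,  P(7) = -157/3.
Hence the absolute maximum is 86/3 at x = -2.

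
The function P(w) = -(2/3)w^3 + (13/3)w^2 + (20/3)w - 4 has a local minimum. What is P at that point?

Critical points: P'(w) = -2w^2 + (26/3)w + 20/3 vanishes at w = -2/3, 5.
P''(w) = -4w + 26/3. P''(-2/3) = 34/3 > 0 ⇒ local minimum; P''(5) = -34/3 < 0 ⇒ local maximum.
The local minimum is P(-2/3) = -512/81.

-512/81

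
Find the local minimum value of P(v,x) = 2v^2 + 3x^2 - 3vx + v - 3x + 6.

26/5

∂P/∂v = 4v - 3x + 1 = 0 and ∂P/∂x = -3v + 6x - 3 = 0, so (v, x) = (1/5, 3/5).
The Hessian has P_{vv} = 4, P_{xx} = 6, P_{vx} = -3, giving D = 15 > 0 with P_{vv} > 0, so the point is a local minimum.
P(1/5, 3/5) = 26/5.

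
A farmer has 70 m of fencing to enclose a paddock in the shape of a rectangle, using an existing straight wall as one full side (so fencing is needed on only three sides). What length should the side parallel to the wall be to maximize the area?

35

Let the sides perpendicular to the wall have length x and the parallel side y, so 2x + y = 70 and the area is A = xy = x(70 − 2x).
A'(x) = 70 − 4x = 0 gives x = 35/2, and A''(x) = −4 < 0 confirms a maximum.
Then y = 70 − 2·35/2 = 35 and A = 1225/2.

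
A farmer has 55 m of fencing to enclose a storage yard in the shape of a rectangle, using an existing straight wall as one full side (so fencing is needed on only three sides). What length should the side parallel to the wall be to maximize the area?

Let the sides perpendicular to the wall have length x and the parallel side y, so 2x + y = 55 and the area is A = xy = x(55 − 2x).
A'(x) = 55 − 4x = 0 gives x = 55/4, and A''(x) = −4 < 0 confirms a maximum.
Then y = 55 − 2·55/4 = 55/2 and A = 3025/8.

55/2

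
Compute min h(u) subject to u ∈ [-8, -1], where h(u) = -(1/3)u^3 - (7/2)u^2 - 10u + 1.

The derivative is -u^2 - 7u - 10, which vanishes at u = -5 and u = -2.
Compare values at every candidate in [-8, -1]: h(-8) = 83/3, h(-5) = 31/6, h(-2) = 29/3, h(-1) = 47/6.
So the minimum is h(-5) = 31/6.

31/6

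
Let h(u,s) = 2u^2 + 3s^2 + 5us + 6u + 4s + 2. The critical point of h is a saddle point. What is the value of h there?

∂h/∂u = 4u + 5s + 6 = 0 and ∂h/∂s = 5u + 6s + 4 = 0, so (u, s) = (16, -14).
The Hessian has h_{uu} = 4, h_{ss} = 6, h_{us} = 5, giving D = -1 < 0, so the point is a saddle point.
h(16, -14) = 22.

22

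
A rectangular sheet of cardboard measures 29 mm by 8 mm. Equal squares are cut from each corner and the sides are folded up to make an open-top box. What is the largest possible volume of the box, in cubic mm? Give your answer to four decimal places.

With cut size x, the volume is V(x) = x(29 − 2x)(8 − 2x) for 0 < x < 4.
V'(x) = 12x^2 − 148x + 232. Setting V'(x) = 0 gives x ≈ 1.8430 (the root in (0, 4)).
V''(x) = 24x − 148 is negative there, so this is the maximum; V ≈ 201.2641.

201.2641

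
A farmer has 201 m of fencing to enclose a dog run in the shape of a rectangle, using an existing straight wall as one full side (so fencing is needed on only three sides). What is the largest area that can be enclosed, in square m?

40401/8

Let the sides perpendicular to the wall have length x and the parallel side y, so 2x + y = 201 and the area is A = xy = x(201 − 2x).
A'(x) = 201 − 4x = 0 gives x = 201/4, and A''(x) = −4 < 0 confirms a maximum.
Then y = 201 − 2·201/4 = 201/2 and A = 40401/8.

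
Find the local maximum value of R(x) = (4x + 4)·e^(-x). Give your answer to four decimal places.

By the product rule, R'(x) = (-4x)·e^(-x). Since e^(-x) > 0, the only critical point is x = 0.
R''(0) has the same sign as -4 < 0, so this is a local maximum.
R(0) = (4)·e^(0) ≈ 4.0000.

4.0000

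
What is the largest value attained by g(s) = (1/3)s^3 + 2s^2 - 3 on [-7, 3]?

24

The derivative is s^2 + 4s, which vanishes at s = -4 and s = 0.
Evaluating at the critical points and endpoints: g(-7) = -58/3; g(-4) = 23/3; g(0) = -3; g(3) = 24.
So the maximum is g(3) = 24.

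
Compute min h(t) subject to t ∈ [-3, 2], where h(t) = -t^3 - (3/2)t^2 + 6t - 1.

h'(t) = -3t^2 - 3t + 6, which vanishes at t = -2 and t = 1.
Compare values at every candidate in [-3, 2]: h(-3) = -11/2, h(-2) = -11, h(1) = 5/2, h(2) = -3.
The minimum over the interval is -11, attained at t = -2.

-11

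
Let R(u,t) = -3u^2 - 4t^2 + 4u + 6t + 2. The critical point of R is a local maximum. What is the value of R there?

∂R/∂u = -6u + 4 = 0 and ∂R/∂t = -8t + 6 = 0, so (u, t) = (2/3, 3/4).
The Hessian has R_{uu} = -6, R_{tt} = -8, R_{ut} = 0, giving D = 48 > 0 with R_{uu} < 0, so the point is a local maximum.
R(2/3, 3/4) = 67/12.

67/12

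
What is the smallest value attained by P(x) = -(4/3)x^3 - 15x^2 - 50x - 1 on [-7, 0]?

-1

The derivative is -4x^2 - 30x - 50, which vanishes at x = -5 and x = -5/2.
Evaluating at the critical points and endpoints: P(-7) = 214/3, P(-5) = 122/3, P(-5/2) = 613/12, P(0) = -1.
The minimum over the interval is -1, attained at x = 0.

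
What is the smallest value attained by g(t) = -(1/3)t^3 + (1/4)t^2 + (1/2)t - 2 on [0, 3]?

Differentiating, g'(t) = -t^2 + (1/2)t + 1/2; whose only zero in [0, 3] is t = 1.
Candidates: g(0) = -2, g(1) = -19/12, g(3) = -29/4.
The minimum over the interval is -29/4, attained at t = 3.

-29/4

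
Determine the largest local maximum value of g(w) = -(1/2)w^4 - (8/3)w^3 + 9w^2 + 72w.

g'(w) = -2w^3 - 8w^2 + 18w + 72 = 0 at w = -4, -3, 3.
Second-derivative test with g''(w) = -6w^2 - 16w + 18: g''(-4) = -14 < 0 ⇒ local maximum; g''(-3) = 12 > 0 ⇒ local minimum; g''(3) = -84 < 0 ⇒ local maximum.
Thus g has its largest local maximum at w = 3, with value 369/2.

369/2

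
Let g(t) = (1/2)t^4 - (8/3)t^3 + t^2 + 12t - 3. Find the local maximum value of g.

Critical points: g'(t) = 2t^3 - 8t^2 + 2t + 12 vanishes at t = -1, 2, 3.
Second-derivative test with g''(t) = 6t^2 - 16t + 2: g''(-1) = 24 > 0 ⇒ local minimum; g''(2) = -6 < 0 ⇒ local maximum; g''(3) = 8 > 0 ⇒ local minimum.
Thus g has its local maximum at t = 2, with value 35/3.

35/3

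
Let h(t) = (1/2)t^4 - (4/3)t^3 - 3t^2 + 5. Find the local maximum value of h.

5

h'(t) = 2t^3 - 4t^2 - 6t. Setting h'(t) = 0 gives t ∈ {-1, 0, 3}.
h''(t) = 6t^2 - 8t - 6. h''(-1) = 8 > 0 ⇒ local minimum; h''(0) = -6 < 0 ⇒ local maximum; h''(3) = 24 > 0 ⇒ local minimum.
Thus h has its local maximum at t = 0, with value 5.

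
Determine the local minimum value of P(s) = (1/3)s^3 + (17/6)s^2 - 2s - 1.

-217/162

Critical points: P'(s) = s^2 + (17/3)s - 2 vanishes at s = -6, 1/3.
Second-derivative test with P''(s) = 2s + 17/3: P''(-6) = -19/3 < 0 ⇒ local maximum; P''(1/3) = 19/3 > 0 ⇒ local minimum.
The local minimum is P(1/3) = -217/162.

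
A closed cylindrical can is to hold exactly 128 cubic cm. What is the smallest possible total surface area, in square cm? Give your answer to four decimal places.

With radius r and height h, πr²h = 128 so h = 128/(πr²), and S(r) = 2πr² + 2πrh = 2πr² + 2·128/r.
S'(r) = 4πr − 2·128/r² = 0 ⇒ r³ = 128/(2π), so r ≈ 2.7311 and h = 2r ≈ 5.4623.
S''(r) = 4π + 4·128/r³ > 0, so this is the minimum; S ≈ 140.6008.

140.6008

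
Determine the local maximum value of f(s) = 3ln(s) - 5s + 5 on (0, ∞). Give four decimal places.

f'(s) = 3/s − 5 = 0 gives s = 3/5.
f''(s) = -3/s², which is negative for s > 0, so this is a local maximum.
f(3/5) = 3·ln(3/5) - 3 + 5 ≈ 0.4675.

0.4675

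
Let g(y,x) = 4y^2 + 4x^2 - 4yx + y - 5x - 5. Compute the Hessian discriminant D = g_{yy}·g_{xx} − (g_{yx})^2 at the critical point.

∂g/∂y = 8y - 4x + 1 = 0 and ∂g/∂x = -4y + 8x - 5 = 0, so (y, x) = (1/4, 3/4).
The Hessian has g_{yy} = 8, g_{xx} = 8, g_{yx} = -4, giving D = 48 > 0 with g_{yy} > 0, so the point is a local minimum.
D = (8)·(8) − (-4)^2 = 48.

48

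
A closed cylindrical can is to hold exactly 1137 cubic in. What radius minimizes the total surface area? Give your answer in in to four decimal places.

With radius r and height h, πr²h = 1137 so h = 1137/(πr²), and S(r) = 2πr² + 2πrh = 2πr² + 2·1137/r.
S'(r) = 4πr − 2·1137/r² = 0 ⇒ r³ = 1137/(2π), so r ≈ 5.6562 and h = 2r ≈ 11.3125.
S''(r) = 4π + 4·1137/r³ > 0, so this is the minimum; S ≈ 603.0521.

5.6562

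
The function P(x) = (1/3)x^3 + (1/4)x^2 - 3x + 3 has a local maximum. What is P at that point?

P'(x) = x^2 + (1/2)x - 3 = 0 at x = -2, 3/2.
Since P''(x) = 2x + 1/2, we get P''(-2) = -7/2 < 0 ⇒ local maximum; P''(3/2) = 7/2 > 0 ⇒ local minimum.
The local maximum is P(-2) = 22/3.

22/3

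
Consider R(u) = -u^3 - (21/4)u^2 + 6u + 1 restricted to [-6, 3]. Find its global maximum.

The derivative is -3u^2 - (21/2)u + 6, which vanishes at u = -4 and u = 1/2.
Candidates: R(-6) = -8, R(-4) = -43, R(1/2) = 41/16, R(3) = -221/4.
Hence the absolute maximum is 41/16 at u = 1/2.

41/16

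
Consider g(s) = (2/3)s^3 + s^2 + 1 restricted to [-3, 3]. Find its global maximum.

28

g'(s) = 2s^2 + 2s, which vanishes at s = -1 and s = 0.
Evaluating at the critical points and endpoints: g(-3) = -8,  g(-1) = 4/3,  g(0) = 1,  g(3) = 28.
Hence the absolute maximum is 28 at s = 3.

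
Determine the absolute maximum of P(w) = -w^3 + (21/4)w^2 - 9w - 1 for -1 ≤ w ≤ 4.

P'(w) = -3w^2 + (21/2)w - 9, which vanishes at w = 3/2 and w = 2.
Evaluating at the critical points and endpoints: P(-1) = 57/4; P(3/2) = -97/16; P(2) = -6; P(4) = -17.
So the maximum is P(-1) = 57/4.

57/4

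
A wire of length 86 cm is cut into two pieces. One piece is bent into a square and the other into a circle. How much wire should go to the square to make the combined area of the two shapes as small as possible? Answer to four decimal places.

48.1685

Let x be the length used for the square. Square side x/4; circle radius (86−x)/(2π).
A(x) = (x/4)² + π·((86−x)/(2π))² = x²/16 + (86−x)²/(4π) for 0 ≤ x ≤ 86. A'(x) = x/8 − (86−x)/(2π) = 0 gives x = 4·86/(π+4) ≈ 48.1685.
A'' = 1/8 + 1/(2π) > 0, so this gives the minimum combined area; x ≈ 48.1685 cm to the square.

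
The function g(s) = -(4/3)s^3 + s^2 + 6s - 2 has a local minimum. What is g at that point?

g'(s) = -4s^2 + 2s + 6. Setting g'(s) = 0 gives s ∈ {-1, 3/2}.
g''(s) = -8s + 2. g''(-1) = 10 > 0 ⇒ local minimum; g''(3/2) = -10 < 0 ⇒ local maximum.
So the local minimum value is g(-1) = -17/3.

-17/3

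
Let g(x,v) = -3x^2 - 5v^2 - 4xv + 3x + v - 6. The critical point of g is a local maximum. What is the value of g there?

-57/11

∂g/∂x = -6x - 4v + 3 = 0 and ∂g/∂v = -4x - 10v + 1 = 0, so (x, v) = (13/22, -3/22).
The Hessian has g_{xx} = -6, g_{vv} = -10, g_{xv} = -4, giving D = 44 > 0 with g_{xx} < 0, so the point is a local maximum.
g(13/22, -3/22) = -57/11.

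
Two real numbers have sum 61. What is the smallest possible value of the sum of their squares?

3721/2

With a + b = 61, a^2 + b^2 = a^2 + (61 − a)^2.
The derivative 2a − 2(61 − a) = 4a − 122 vanishes at a = 61/2; second derivative 4 > 0, a minimum.
The minimum is 2·(61/2)^2 = 3721/2.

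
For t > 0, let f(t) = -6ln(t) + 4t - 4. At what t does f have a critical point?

f'(t) = -6/t + 4 = 0 gives t = 3/2.
f''(t) = 6/t², which is positive for t > 0, so this is a local minimum.
f(3/2) = -6·ln(3/2) + 6 - 4 ≈ -0.4328.

3/2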